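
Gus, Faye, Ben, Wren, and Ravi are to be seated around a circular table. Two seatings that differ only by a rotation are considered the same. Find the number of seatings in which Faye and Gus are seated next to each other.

Treat {Faye, Gus} as one unit (2 internal orders) and seat the resulting 4 units around the table: (3)! circular arrangements.
So 2 × (3)! = 2 × 6 = 12.

12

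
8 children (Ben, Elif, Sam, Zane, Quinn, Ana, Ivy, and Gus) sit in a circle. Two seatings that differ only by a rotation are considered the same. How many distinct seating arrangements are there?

Around a circle, 8 distinct people have 8!/8 = (7)! = 5040 rotationally distinct seatings.

5040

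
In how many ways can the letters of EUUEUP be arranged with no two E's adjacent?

40

There are 6!/(3!·2!) = 60 arrangements of EUUEUP in total.
If the two E's are adjacent, glue them into one block, leaving 5 items to arrange: (5)!/(3!) = 20 ways.
Subtracting, 60 − 20 = 40 arrangements keep the E's apart.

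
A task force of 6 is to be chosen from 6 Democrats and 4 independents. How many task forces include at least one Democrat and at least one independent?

Total 6-person selections from all 10: C(10,6) = 210.
Selections missing a whole group: no Democrats → C(4,6) = 0; no independents → C(6,6) = 1.
Both groups omitted at once is impossible, so 210 − 1 = 209.

209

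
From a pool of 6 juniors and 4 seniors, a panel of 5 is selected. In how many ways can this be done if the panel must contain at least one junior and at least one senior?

Total 5-person selections from all 10: C(10,5) = 252.
Selections missing a whole group: no juniors → C(4,5) = 0; no seniors → C(6,5) = 6.
Both groups omitted at once is impossible, so 252 − 6 = 246.

246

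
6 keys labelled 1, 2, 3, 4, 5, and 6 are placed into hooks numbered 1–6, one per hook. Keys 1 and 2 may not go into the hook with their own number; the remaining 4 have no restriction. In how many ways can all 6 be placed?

Let Aᵢ (for i ∈ {1, 2}) be the placements that put key i in its forbidden hook. Any j of these fix j positions, leaving (6−j)! ways to fill the rest, and there are C(2,j) ways to pick which j.
By inclusion–exclusion, the number of valid placements is Σ_{j=0}^{2} (−1)^j C(2,j)·(6−j)!.
Computing: 720 − 240 + 24 = 504.

504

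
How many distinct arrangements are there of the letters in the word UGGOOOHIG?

10080

The 9 letters of UGGOOOHIG have repeats: G appearing 3 times and O appearing 3 times.
So there are 9! / (3!·3!) = 10080 distinguishable arrangements.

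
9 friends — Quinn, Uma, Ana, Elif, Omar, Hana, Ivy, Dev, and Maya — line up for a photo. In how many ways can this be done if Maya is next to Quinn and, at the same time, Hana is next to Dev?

20160

Treat {Maya,Quinn} as one block (2 orders) and {Hana,Dev} as another (2 orders).
That leaves 7 units to arrange: 2 × 2 × 7! = 4 × 5040 = 20160.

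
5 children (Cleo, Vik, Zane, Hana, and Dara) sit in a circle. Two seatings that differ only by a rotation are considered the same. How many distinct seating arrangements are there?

24

Around a circle, 5 distinct people have 5!/5 = (4)! = 24 rotationally distinct seatings.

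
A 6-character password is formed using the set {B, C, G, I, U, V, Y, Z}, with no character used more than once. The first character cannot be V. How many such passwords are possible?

17640

The first character has 8−1 = 7 choices (anything except V).
The remaining 5 characters are filled from the other 7 symbols without repetition: 7 × 6 × 5 × 4 × 3 = 2520.
Total: 7 × 2520 = 17640.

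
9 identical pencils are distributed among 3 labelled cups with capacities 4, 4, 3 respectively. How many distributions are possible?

6

By stars and bars, unrestricted non-negative solutions to x_1+…+x_3 = 9 number C(9+2,2) = 55.
Subtract solutions that violate a single cap (substitute x_i' = x_i − (cap_i+1)): x_1 ≥ 5 gives C(6,2) = 15; x_2 ≥ 5 gives C(6,2) = 15; x_3 ≥ 4 gives C(7,2) = 21. Together 51.
Add back pairs where two caps are both exceeded: 0 + 1 + 1 = 2.
By inclusion–exclusion the count is 55 − 51 + 2 = 6.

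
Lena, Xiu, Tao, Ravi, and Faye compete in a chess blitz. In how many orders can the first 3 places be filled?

60

This is an ordered selection of 3 from 5: P(5,3).
That gives 5 × 4 × 3 = 60.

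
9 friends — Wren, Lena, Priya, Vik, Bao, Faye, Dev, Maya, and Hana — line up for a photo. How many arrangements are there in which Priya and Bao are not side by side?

282240

There are 9! = 362880 arrangements in all. If Priya and Bao are adjacent, merging them into one block gives 2·(8)! = 80640 arrangements.
So 362880 − 80640 = 282240 arrangements keep them apart.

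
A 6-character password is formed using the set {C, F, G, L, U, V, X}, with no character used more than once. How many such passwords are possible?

With no repetition, fill the 6 characters in order: 7 choices, then 6, down to 2.
That product is 7 × 6 × 5 × 4 × 3 × 2 = 5040.

5040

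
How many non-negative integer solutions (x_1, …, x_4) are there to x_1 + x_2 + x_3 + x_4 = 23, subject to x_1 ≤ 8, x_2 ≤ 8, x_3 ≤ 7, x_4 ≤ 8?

By stars and bars, unrestricted non-negative solutions to x_1+…+x_4 = 23 number C(23+3,3) = 2600.
Subtract solutions that violate a single cap (substitute x_i' = x_i − (cap_i+1)): x_1 ≥ 9 gives C(17,3) = 680; x_2 ≥ 9 gives C(17,3) = 680; x_3 ≥ 8 gives C(18,3) = 816; x_4 ≥ 9 gives C(17,3) = 680. Together 2856.
Add back pairs where two caps are both exceeded: 56 + 84 + 56 + 84 + 56 + 84 = 420.
By inclusion–exclusion the count is 2600 − 2856 + 420 = 164.

164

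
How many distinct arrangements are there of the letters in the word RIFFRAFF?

Letter multiplicities in RIFFRAFF: A×1, F×4, I×1, R×2.
The number of distinct arrangements is 8!/(4!·2!) = 40320/48 = 840.

840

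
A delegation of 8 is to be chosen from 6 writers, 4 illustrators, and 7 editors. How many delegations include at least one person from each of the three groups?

22813

Unrestricted: C(17,8) = 24310 ways to pick any 8 of the 17.
Selections missing a whole group: no writers → C(11,8) = 165; no illustrators → C(13,8) = 1287; no editors → C(10,8) = 45.
Add back selections omitting two groups (i.e. drawn from a single group): C(6,8) + C(4,8) + C(7,8) = 0.
By inclusion–exclusion: 24310 − 1497 + 0 = 22813.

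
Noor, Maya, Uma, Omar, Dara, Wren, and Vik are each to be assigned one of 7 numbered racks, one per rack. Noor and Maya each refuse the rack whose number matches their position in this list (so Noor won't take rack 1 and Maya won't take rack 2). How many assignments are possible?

3720

Let Aᵢ (for i ∈ {1, 2}) be the placements that put person i in their forbidden rack. Any j of these fix j positions, leaving (7−j)! ways to fill the rest, and there are C(2,j) ways to pick which j.
By inclusion–exclusion, the number of valid placements is Σ_{j=0}^{2} (−1)^j C(2,j)·(7−j)!.
Computing: 5040 − 1440 + 120 = 3720.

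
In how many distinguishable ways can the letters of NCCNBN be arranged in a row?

NCCNBN has 6 letters with C appearing twice and N appearing 3 times.
Dividing 6! = 720 by 3!·2! = 12 for the repeated letters gives 60.

60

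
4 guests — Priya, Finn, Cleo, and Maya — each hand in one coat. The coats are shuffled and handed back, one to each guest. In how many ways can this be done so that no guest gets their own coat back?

This is the derangement count D_4: permutations of 4 items with no fixed point.
By inclusion–exclusion this is Σ_{j=0}^{4} (−1)^j C(4,j)·(4−j)!.
Computing: 24 − 24 + 12 − 4 + 1 = 9.

9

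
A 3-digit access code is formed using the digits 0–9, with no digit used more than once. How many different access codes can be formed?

720

With no repetition, fill the 3 digits in order: 10 choices, then 9, down to 8.
That product is 10 × 9 × 8 = 720.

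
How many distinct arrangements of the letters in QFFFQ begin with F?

6

Fix F in the first position and arrange the remaining 4 letters.
Those 4 letters have F appearing twice and Q appearing twice, giving (4)!/(2!·2!) = 6.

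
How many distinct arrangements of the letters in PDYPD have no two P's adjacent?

There are 5!/(2!·2!) = 30 arrangements of PDYPD in total.
Arrangements with the P's together: treat PP as one letter, giving (4)!/(2!) = 12.
Hence 30 − 12 = 18.

18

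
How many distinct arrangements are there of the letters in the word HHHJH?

5

HHHJH has 5 letters with H appearing 4 times.
Dividing 5! = 120 by 4! = 24 for the repeated letters gives 5.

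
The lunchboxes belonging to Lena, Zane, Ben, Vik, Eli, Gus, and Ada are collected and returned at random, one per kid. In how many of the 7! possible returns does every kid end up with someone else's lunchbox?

1854

Count assignments avoiding every fixed point. For any j of the 7 kids fixed to their own lunchbox, the other 7−j can be arranged in (7−j)! ways.
By inclusion–exclusion this is Σ_{j=0}^{7} (−1)^j C(7,j)·(7−j)!.
Computing: 5040 − 5040 + 2520 − 840 + 210 − 42 + 7 − 1 = 1854.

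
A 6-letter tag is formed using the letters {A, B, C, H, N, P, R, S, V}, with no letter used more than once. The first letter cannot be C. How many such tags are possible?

The first letter has 9−1 = 8 choices (anything except C).
The remaining 5 letters are filled from the other 8 symbols without repetition: 8 × 7 × 6 × 5 × 4 = 6720.
Total: 8 × 6720 = 53760.

53760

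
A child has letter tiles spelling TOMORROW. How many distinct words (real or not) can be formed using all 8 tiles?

3360

Letter multiplicities in TOMORROW: M×1, O×3, R×2, T×1, W×1.
The number of distinct arrangements is 8!/(3!·2!) = 40320/12 = 3360.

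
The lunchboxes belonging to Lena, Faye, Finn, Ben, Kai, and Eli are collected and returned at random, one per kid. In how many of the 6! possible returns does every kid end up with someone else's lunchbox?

Count assignments avoiding every fixed point. For any j of the 6 kids fixed to their own lunchbox, the other 6−j can be arranged in (6−j)! ways.
By inclusion–exclusion this is Σ_{j=0}^{6} (−1)^j C(6,j)·(6−j)!.
Computing: 720 − 720 + 360 − 120 + 30 − 6 + 1 = 265.

265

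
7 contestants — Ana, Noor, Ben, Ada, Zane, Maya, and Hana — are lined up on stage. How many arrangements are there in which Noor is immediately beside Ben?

Glue Noor and Ben into one block (2 internal orders), leaving 6 units to arrange in a row.
So the count is 2·(6)! = 1440.

1440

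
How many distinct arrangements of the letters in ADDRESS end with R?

180

Fix R in the last position and arrange the remaining 6 letters.
Those 6 letters have D appearing twice and S appearing twice, giving (6)!/(2!·2!) = 180.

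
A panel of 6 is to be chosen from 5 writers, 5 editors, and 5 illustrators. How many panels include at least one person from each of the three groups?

4375

Total 6-person selections from all 15: C(15,6) = 5005.
Subtract selections that omit an entire group: no writers → C(10,6) = 210; no editors → C(10,6) = 210; no illustrators → C(10,6) = 210.
Add back selections omitting two groups (i.e. drawn from a single group): C(5,6) + C(5,6) + C(5,6) = 0.
By inclusion–exclusion: 5005 − 630 + 0 = 4375.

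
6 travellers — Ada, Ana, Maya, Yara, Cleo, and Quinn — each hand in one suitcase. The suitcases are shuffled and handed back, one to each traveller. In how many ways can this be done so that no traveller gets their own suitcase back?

Count assignments avoiding every fixed point. For any j of the 6 travellers fixed to their own suitcase, the other 6−j can be arranged in (6−j)! ways.
By inclusion–exclusion this is Σ_{j=0}^{6} (−1)^j C(6,j)·(6−j)!.
Computing: 720 − 720 + 360 − 120 + 30 − 6 + 1 = 265.

265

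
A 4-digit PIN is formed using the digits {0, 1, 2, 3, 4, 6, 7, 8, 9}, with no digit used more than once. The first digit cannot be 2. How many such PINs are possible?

2688

The first digit has 9−1 = 8 choices (anything except 2).
The remaining 3 digits are filled from the other 8 symbols without repetition: 8 × 7 × 6 = 336.
Total: 8 × 336 = 2688.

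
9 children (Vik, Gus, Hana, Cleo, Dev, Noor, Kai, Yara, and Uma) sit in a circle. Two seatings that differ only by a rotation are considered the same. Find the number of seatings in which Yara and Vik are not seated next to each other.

30240

All circular seatings of 9 people number (8)! = 40320.
Seatings with Yara beside Vik: treat them as a block with 2 internal orders, giving 2 × (7)! = 10080.
Subtracting, 40320 − 10080 = 30240.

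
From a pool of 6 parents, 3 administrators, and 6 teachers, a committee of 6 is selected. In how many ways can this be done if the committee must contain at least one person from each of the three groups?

3915

Unrestricted: C(15,6) = 5005 ways to pick any 6 of the 15.
Selections missing a whole group: no parents → C(9,6) = 84; no administrators → C(12,6) = 924; no teachers → C(9,6) = 84.
Add back selections omitting two groups (i.e. drawn from a single group): C(6,6) + C(3,6) + C(6,6) = 2.
By inclusion–exclusion: 5005 − 1092 + 2 = 3915.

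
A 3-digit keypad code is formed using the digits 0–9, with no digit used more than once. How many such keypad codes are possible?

720

This is a permutation of 3 out of 10: P(10,3) = 10!/7!.
That product is 10 × 9 × 8 = 720.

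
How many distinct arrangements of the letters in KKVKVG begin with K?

With the first slot taken by K, it remains to arrange the other 5 letters (KVKVG).
Those 5 letters have K appearing twice and V appearing twice, giving (5)!/(2!·2!) = 30.

30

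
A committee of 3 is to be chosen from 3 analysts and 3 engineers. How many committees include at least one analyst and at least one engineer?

Total 3-person selections from all 6: C(6,3) = 20.
Subtract selections that omit an entire group: no analysts → C(3,3) = 1; no engineers → C(3,3) = 1.
Both groups omitted at once is impossible, so 20 − 2 = 18.

18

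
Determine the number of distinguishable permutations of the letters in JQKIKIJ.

630

Letter multiplicities in JQKIKIJ: I×2, J×2, K×2, Q×1.
Dividing 7! = 5040 by 2!·2!·2! = 8 for the repeated letters gives 630.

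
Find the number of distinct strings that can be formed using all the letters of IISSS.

10

Letter multiplicities in IISSS: I×2, S×3.
Dividing 5! = 120 by 3!·2! = 12 for the repeated letters gives 10.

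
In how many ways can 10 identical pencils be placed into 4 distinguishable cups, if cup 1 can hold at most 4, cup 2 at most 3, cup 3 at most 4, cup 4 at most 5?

By stars and bars, unrestricted non-negative solutions to x_1+…+x_4 = 10 number C(10+3,3) = 286.
Subtract solutions that violate a single cap (substitute x_i' = x_i − (cap_i+1)): x_1 ≥ 5 gives C(8,3) = 56; x_2 ≥ 4 gives C(9,3) = 84; x_3 ≥ 5 gives C(8,3) = 56; x_4 ≥ 6 gives C(7,3) = 35. Together 231.
Add back pairs where two caps are both exceeded: 4 + 1 + 0 + 4 + 1 + 0 = 10.
By inclusion–exclusion the count is 286 − 231 + 10 = 65.

65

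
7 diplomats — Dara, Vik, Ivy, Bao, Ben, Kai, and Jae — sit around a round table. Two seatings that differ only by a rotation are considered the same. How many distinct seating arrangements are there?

720

Fix one person's seat to break rotational symmetry; the remaining 6 people can be arranged in (6)! = 720 ways.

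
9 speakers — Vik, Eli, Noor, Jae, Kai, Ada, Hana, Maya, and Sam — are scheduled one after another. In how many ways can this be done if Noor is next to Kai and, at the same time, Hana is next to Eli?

20160

Treat {Noor,Kai} as one block (2 orders) and {Hana,Eli} as another (2 orders).
That leaves 7 units to arrange: 2 × 2 × 7! = 4 × 5040 = 20160.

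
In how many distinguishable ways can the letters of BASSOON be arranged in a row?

The 7 letters of BASSOON have repeats: O appearing twice and S appearing twice.
The number of distinct arrangements is 7!/(2!·2!) = 5040/4 = 1260.

1260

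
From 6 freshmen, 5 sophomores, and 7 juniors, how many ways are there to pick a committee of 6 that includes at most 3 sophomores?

Split by how many sophomores are chosen (0 through 3).
Sum: C(5,0)·C(13,6) + C(5,1)·C(13,5) + C(5,2)·C(13,4) + C(5,3)·C(13,3) = 1716 + 6435 + 7150 + 2860 = 18161.

18161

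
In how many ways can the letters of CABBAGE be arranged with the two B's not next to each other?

900

Total arrangements of CABBAGE: 7!/(2!·2!) = 1260.
Arrangements with the B's together: treat BB as one letter, giving (6)!/(2!) = 360.
Subtracting, 1260 − 360 = 900 arrangements keep the B's apart.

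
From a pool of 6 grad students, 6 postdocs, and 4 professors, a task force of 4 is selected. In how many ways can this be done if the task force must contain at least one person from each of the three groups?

Unrestricted: C(16,4) = 1820 ways to pick any 4 of the 16.
Selections missing a whole group: no grad students → C(10,4) = 210; no postdocs → C(10,4) = 210; no professors → C(12,4) = 495.
Add back selections omitting two groups (i.e. drawn from a single group): C(6,4) + C(6,4) + C(4,4) = 31.
By inclusion–exclusion: 1820 − 915 + 31 = 936.

936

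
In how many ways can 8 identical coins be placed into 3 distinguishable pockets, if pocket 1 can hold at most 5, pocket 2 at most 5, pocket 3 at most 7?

Ignoring the caps, the number of non-negative solutions to x_1+…+x_3 = 8 is C(10,2) = 45.
Subtract solutions that violate a single cap (substitute x_i' = x_i − (cap_i+1)): x_1 ≥ 6 gives C(4,2) = 6; x_2 ≥ 6 gives C(4,2) = 6; x_3 ≥ 8 gives C(2,2) = 1. Together 13.
No two caps can be exceeded simultaneously, so the pair terms are all 0.
By inclusion–exclusion the count is 45 − 13 + 0 = 32.

32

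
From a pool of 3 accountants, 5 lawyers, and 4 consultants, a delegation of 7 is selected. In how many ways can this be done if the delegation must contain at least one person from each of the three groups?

747

With no constraint there are C(12,7) = 792 possible selections.
Subtract selections that omit an entire group: no accountants → C(9,7) = 36; no lawyers → C(7,7) = 1; no consultants → C(8,7) = 8.
Add back selections omitting two groups (i.e. drawn from a single group): C(3,7) + C(5,7) + C(4,7) = 0.
By inclusion–exclusion: 792 − 45 + 0 = 747.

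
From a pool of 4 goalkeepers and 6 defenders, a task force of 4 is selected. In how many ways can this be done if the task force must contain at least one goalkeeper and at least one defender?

Total 4-person selections from all 10: C(10,4) = 210.
Selections missing a whole group: no goalkeepers → C(6,4) = 15; no defenders → C(4,4) = 1.
Both groups omitted at once is impossible, so 210 − 16 = 194.

194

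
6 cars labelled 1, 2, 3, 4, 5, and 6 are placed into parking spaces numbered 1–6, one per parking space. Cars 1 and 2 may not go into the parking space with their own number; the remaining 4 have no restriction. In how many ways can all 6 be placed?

Let Aᵢ (for i ∈ {1, 2}) be the placements that put car i in its forbidden parking space. Any j of these fix j positions, leaving (6−j)! ways to fill the rest, and there are C(2,j) ways to pick which j.
By inclusion–exclusion, the number of valid placements is Σ_{j=0}^{2} (−1)^j C(2,j)·(6−j)!.
Computing: 720 − 240 + 24 = 504.

504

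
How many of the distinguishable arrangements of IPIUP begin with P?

12

With the first slot taken by P, it remains to arrange the other 4 letters (IIUP).
Those 4 letters have I appearing twice, giving (4)!/(2!) = 12.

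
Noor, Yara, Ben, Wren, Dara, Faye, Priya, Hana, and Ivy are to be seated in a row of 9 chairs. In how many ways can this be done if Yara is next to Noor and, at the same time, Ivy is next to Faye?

20160

Treat {Yara,Noor} as one block (2 orders) and {Ivy,Faye} as another (2 orders).
That leaves 7 units to arrange: 2 × 2 × 7! = 4 × 5040 = 20160.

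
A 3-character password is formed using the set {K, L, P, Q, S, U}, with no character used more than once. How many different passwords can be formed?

120

This is a permutation of 3 out of 6: P(6,3) = 6!/3!.
6 × 5 × 4 = 120.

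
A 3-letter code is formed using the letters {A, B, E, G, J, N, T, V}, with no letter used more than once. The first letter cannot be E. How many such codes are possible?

The first letter has 8−1 = 7 choices (anything except E).
The remaining 2 letters are filled from the other 7 symbols without repetition: 7 × 6 = 42.
Total: 7 × 42 = 294.

294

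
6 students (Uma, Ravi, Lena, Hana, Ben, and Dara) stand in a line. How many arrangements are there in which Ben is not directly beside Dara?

Of the 6! = 720 arrangements, those with Ben and Dara adjacent number 2 × 5! = 240 (treat the pair as a block with 2 internal orders).
So 720 − 240 = 480 arrangements keep them apart.

480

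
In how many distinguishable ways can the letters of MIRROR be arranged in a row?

The 6 letters of MIRROR have repeats: R appearing 3 times.
Dividing 6! = 720 by 3! = 6 for the repeated letters gives 120.

120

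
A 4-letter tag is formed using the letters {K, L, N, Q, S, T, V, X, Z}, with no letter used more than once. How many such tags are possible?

With no repetition, fill the 4 letters in order: 9 choices, then 8, down to 6.
That product is 9 × 8 × 7 × 6 = 3024.

3024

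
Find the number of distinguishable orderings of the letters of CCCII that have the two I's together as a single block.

Treat the 2 copies of I as a single block. The multiset to arrange is then {II, C, C, C}, 4 items in all.
That gives (4)!/(3!) = 4 arrangements.

4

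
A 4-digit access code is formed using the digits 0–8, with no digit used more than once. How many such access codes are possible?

This is a permutation of 4 out of 9: P(9,4) = 9!/5!.
That product is 9 × 8 × 7 × 6 = 3024.

3024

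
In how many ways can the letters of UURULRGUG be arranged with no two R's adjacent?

Total arrangements of UURULRGUG: 9!/(4!·2!·2!) = 3780.
If the two R's are adjacent, glue them into one block, leaving 8 items to arrange: (8)!/(4!·2!) = 840 ways.
Subtracting, 3780 − 840 = 2940 arrangements keep the R's apart.

2940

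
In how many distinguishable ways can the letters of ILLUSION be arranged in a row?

10080

Letter multiplicities in ILLUSION: I×2, L×2, N×1, O×1, S×1, U×1.
So there are 8! / (2!·2!) = 10080 distinguishable arrangements.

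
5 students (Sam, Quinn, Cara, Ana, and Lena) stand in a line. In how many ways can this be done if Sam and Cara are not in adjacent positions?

72

Of the 5! = 120 arrangements, those with Sam and Cara adjacent number 2 × 4! = 48 (treat the pair as a block with 2 internal orders).
Complementary counting: 120 − 48 = 72.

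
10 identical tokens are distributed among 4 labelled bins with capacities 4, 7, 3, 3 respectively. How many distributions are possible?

70

By stars and bars, unrestricted non-negative solutions to x_1+…+x_4 = 10 number C(10+3,3) = 286.
Subtract solutions that violate a single cap (substitute x_i' = x_i − (cap_i+1)): x_1 ≥ 5 gives C(8,3) = 56; x_2 ≥ 8 gives C(5,3) = 10; x_3 ≥ 4 gives C(9,3) = 84; x_4 ≥ 4 gives C(9,3) = 84. Together 234.
Add back pairs where two caps are both exceeded: 0 + 4 + 4 + 0 + 0 + 10 = 18.
By inclusion–exclusion the count is 286 − 234 + 18 = 70.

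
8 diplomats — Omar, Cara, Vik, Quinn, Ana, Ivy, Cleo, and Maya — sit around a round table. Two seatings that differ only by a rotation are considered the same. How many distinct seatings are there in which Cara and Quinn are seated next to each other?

1440

Treat {Cara, Quinn} as one unit (2 internal orders) and seat the resulting 7 units around the table: (6)! circular arrangements.
So 2 × (6)! = 2 × 720 = 1440.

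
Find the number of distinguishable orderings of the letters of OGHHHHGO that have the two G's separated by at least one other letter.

Total arrangements of OGHHHHGO: 8!/(4!·2!·2!) = 420.
Arrangements with the G's together: treat GG as one letter, giving (7)!/(4!·2!) = 105.
Subtracting, 420 − 105 = 315 arrangements keep the G's apart.

315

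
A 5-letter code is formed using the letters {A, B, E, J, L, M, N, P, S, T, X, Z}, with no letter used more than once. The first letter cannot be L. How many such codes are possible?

87120

The first letter has 12−1 = 11 choices (anything except L).
The remaining 4 letters are filled from the other 11 symbols without repetition: 11 × 10 × 9 × 8 = 7920.
Total: 11 × 7920 = 87120.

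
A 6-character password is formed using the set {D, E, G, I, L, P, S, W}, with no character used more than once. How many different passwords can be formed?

20160

With no repetition, fill the 6 characters in order: 8 choices, then 7, down to 3.
That product is 8 × 7 × 6 × 5 × 4 × 3 = 20160.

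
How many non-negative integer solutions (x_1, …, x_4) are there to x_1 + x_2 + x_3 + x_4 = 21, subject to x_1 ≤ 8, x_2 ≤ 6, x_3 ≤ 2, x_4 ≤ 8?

Without the upper bounds there are C(24,3) = 2024 ways to split 21 among 4 variables.
Subtract solutions that violate a single cap (substitute x_i' = x_i − (cap_i+1)): x_1 ≥ 9 gives C(15,3) = 455; x_2 ≥ 7 gives C(17,3) = 680; x_3 ≥ 3 gives C(21,3) = 1330; x_4 ≥ 9 gives C(15,3) = 455. Together 2920.
Add back pairs where two caps are both exceeded: 56 + 220 + 20 + 364 + 56 + 220 = 936.
Subtract triples: 10 + 0 + 1 + 10 = 21.
By inclusion–exclusion the count is 2024 − 2920 + 936 − 21 = 19.

19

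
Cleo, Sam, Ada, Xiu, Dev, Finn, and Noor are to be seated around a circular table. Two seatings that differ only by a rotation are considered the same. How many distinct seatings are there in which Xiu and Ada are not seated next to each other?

Without the restriction there are (6)! = 720 seatings.
Seatings with Xiu beside Ada: treat them as a block with 2 internal orders, giving 2 × (5)! = 240.
Subtracting, 720 − 240 = 480.

480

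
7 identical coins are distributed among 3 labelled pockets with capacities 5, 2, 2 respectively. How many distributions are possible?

Ignoring the caps, the number of non-negative solutions to x_1+…+x_3 = 7 is C(9,2) = 36.
Subtract solutions that violate a single cap (substitute x_i' = x_i − (cap_i+1)): x_1 ≥ 6 gives C(3,2) = 3; x_2 ≥ 3 gives C(6,2) = 15; x_3 ≥ 3 gives C(6,2) = 15. Together 33.
Add back pairs where two caps are both exceeded: 0 + 0 + 3 = 3.
By inclusion–exclusion the count is 36 − 33 + 3 = 6.

6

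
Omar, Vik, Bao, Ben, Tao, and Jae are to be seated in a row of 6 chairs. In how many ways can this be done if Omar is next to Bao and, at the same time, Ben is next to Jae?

96

Treat {Omar,Bao} as one block (2 orders) and {Ben,Jae} as another (2 orders).
That leaves 4 units to arrange: 2 × 2 × 4! = 4 × 24 = 96.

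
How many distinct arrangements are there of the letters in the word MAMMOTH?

MAMMOTH has 7 letters with M appearing 3 times.
The number of distinct arrangements is 7!/(3!) = 5040/6 = 840.

840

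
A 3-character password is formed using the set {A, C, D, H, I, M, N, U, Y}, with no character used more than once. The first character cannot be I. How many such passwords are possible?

The first character has 9−1 = 8 choices (anything except I).
The remaining 2 characters are filled from the other 8 symbols without repetition: 8 × 7 = 56.
Total: 8 × 56 = 448.

448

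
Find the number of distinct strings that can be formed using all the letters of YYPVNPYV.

YYPVNPYV has 8 letters with P appearing twice, V appearing twice, and Y appearing 3 times.
The number of distinct arrangements is 8!/(3!·2!·2!) = 40320/24 = 1680.

1680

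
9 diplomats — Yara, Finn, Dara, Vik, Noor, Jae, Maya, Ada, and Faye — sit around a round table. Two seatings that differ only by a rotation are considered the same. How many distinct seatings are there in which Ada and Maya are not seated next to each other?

30240

Without the restriction there are (8)! = 40320 seatings.
Seatings with Ada beside Maya: treat them as a block with 2 internal orders, giving 2 × (7)! = 10080.
Subtracting, 40320 − 10080 = 30240.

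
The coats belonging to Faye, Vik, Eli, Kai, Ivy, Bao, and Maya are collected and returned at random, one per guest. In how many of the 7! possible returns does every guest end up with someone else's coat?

Let Aᵢ be the assignments in which guest i gets their own coat. We want the size of the complement of A₁∪…∪A_7.
By inclusion–exclusion this is Σ_{j=0}^{7} (−1)^j C(7,j)·(7−j)!.
Computing: 5040 − 5040 + 2520 − 840 + 210 − 42 + 7 − 1 = 1854.

1854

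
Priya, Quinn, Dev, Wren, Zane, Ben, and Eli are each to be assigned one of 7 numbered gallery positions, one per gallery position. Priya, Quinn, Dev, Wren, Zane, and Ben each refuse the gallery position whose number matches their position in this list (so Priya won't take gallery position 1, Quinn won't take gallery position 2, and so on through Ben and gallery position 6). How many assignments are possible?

2119

Let Aᵢ (for 1 ≤ i ≤ 6) be the placements that put person i in their forbidden gallery position. Any j of these fix j positions, leaving (7−j)! ways to fill the rest, and there are C(6,j) ways to pick which j.
By inclusion–exclusion, the number of valid placements is Σ_{j=0}^{6} (−1)^j C(6,j)·(7−j)!.
Computing: 5040 − 4320 + 1800 − 480 + 90 − 12 + 1 = 2119.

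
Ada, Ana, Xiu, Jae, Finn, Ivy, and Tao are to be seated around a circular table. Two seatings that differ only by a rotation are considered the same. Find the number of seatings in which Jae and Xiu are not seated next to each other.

480

All circular seatings of 7 people number (6)! = 720.
Seatings with Jae beside Xiu: treat them as a block with 2 internal orders, giving 2 × (5)! = 240.
Subtracting, 720 − 240 = 480.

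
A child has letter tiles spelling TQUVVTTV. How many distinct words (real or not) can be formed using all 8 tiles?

The 8 letters of TQUVVTTV have repeats: T appearing 3 times and V appearing 3 times.
Dividing 8! = 40320 by 3!·3! = 36 for the repeated letters gives 1120.

1120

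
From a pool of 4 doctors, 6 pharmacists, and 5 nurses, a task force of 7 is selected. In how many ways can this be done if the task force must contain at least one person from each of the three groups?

5949

Total 7-person selections from all 15: C(15,7) = 6435.
Subtract selections that omit an entire group: no doctors → C(11,7) = 330; no pharmacists → C(9,7) = 36; no nurses → C(10,7) = 120.
Add back selections omitting two groups (i.e. drawn from a single group): C(4,7) + C(6,7) + C(5,7) = 0.
By inclusion–exclusion: 6435 − 486 + 0 = 5949.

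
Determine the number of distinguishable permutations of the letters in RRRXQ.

20

RRRXQ has 5 letters with R appearing 3 times.
So there are 5! / (3!) = 20 distinguishable arrangements.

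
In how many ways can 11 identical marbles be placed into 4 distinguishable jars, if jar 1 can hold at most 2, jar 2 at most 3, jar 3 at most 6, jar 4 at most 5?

42

By stars and bars, unrestricted non-negative solutions to x_1+…+x_4 = 11 number C(11+3,3) = 364.
Subtract solutions that violate a single cap (substitute x_i' = x_i − (cap_i+1)): x_1 ≥ 3 gives C(11,3) = 165; x_2 ≥ 4 gives C(10,3) = 120; x_3 ≥ 7 gives C(7,3) = 35; x_4 ≥ 6 gives C(8,3) = 56. Together 376.
Add back pairs where two caps are both exceeded: 35 + 4 + 10 + 1 + 4 + 0 = 54.
By inclusion–exclusion the count is 364 − 376 + 54 = 42.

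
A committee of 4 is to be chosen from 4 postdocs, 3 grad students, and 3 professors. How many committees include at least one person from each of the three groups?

Unrestricted: C(10,4) = 210 ways to pick any 4 of the 10.
Subtract selections that omit an entire group: no postdocs → C(6,4) = 15; no grad students → C(7,4) = 35; no professors → C(7,4) = 35.
Add back selections omitting two groups (i.e. drawn from a single group): C(4,4) + C(3,4) + C(3,4) = 1.
By inclusion–exclusion: 210 − 85 + 1 = 126.

126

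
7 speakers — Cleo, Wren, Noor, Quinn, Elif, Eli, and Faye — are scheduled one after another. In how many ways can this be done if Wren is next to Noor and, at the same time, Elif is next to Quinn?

480

Treat {Wren,Noor} as one block (2 orders) and {Elif,Quinn} as another (2 orders).
That leaves 5 units to arrange: 2 × 2 × 5! = 4 × 120 = 480.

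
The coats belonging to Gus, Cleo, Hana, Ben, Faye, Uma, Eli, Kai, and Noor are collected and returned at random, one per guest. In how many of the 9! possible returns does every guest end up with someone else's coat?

133496

Let Aᵢ be the assignments in which guest i gets their own coat. We want the size of the complement of A₁∪…∪A_9.
By inclusion–exclusion this is Σ_{j=0}^{9} (−1)^j C(9,j)·(9−j)!.
Computing: 362880 − 362880 + 181440 − 60480 + 15120 − 3024 + 504 − 72 + 9 − 1 = 133496.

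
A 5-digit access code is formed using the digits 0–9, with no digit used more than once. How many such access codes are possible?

With no repetition, fill the 5 digits in order: 10 choices, then 9, down to 6.
That product is 10 × 9 × 8 × 7 × 6 = 30240.

30240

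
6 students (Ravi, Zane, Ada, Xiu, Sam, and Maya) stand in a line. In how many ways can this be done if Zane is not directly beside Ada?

There are 6! = 720 arrangements in all. If Zane and Ada are adjacent, merging them into one block gives 2·(5)! = 240 arrangements.
So 720 − 240 = 480 arrangements keep them apart.

480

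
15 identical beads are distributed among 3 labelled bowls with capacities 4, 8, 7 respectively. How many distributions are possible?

15

By stars and bars, unrestricted non-negative solutions to x_1+…+x_3 = 15 number C(15+2,2) = 136.
Subtract solutions that violate a single cap (substitute x_i' = x_i − (cap_i+1)): x_1 ≥ 5 gives C(12,2) = 66; x_2 ≥ 9 gives C(8,2) = 28; x_3 ≥ 8 gives C(9,2) = 36. Together 130.
Add back pairs where two caps are both exceeded: 3 + 6 + 0 = 9.
By inclusion–exclusion the count is 136 − 130 + 9 = 15.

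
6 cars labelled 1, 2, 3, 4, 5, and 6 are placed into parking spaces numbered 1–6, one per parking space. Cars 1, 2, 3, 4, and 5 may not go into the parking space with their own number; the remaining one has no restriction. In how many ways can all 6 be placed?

Let Aᵢ (for 1 ≤ i ≤ 5) be the placements that put car i in its forbidden parking space. Any j of these fix j positions, leaving (6−j)! ways to fill the rest, and there are C(5,j) ways to pick which j.
By inclusion–exclusion, the number of valid placements is Σ_{j=0}^{5} (−1)^j C(5,j)·(6−j)!.
Computing: 720 − 600 + 240 − 60 + 10 − 1 = 309.

309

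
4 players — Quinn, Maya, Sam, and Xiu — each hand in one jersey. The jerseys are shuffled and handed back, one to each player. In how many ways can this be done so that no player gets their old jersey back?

9

Count assignments avoiding every fixed point. For any j of the 4 players fixed to their old jersey, the other 4−j can be arranged in (4−j)! ways.
By inclusion–exclusion this is Σ_{j=0}^{4} (−1)^j C(4,j)·(4−j)!.
Computing: 24 − 24 + 12 − 4 + 1 = 9.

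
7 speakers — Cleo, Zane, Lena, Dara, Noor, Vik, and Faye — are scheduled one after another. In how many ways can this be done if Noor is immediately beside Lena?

Treat {Noor, Lena} as a single unit. There are 6 units to order, and the pair itself can be ordered 2 ways.
So the count is 2·(6)! = 1440.

1440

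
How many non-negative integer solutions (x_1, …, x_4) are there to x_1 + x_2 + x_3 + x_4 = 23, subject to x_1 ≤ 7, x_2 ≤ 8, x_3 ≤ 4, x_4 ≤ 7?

20

Without the upper bounds there are C(26,3) = 2600 ways to split 23 among 4 variables.
Subtract solutions that violate a single cap (substitute x_i' = x_i − (cap_i+1)): x_1 ≥ 8 gives C(18,3) = 816; x_2 ≥ 9 gives C(17,3) = 680; x_3 ≥ 5 gives C(21,3) = 1330; x_4 ≥ 8 gives C(18,3) = 816. Together 3642.
Add back pairs where two caps are both exceeded: 84 + 286 + 120 + 220 + 84 + 286 = 1080.
Subtract triples: 4 + 0 + 10 + 4 = 18.
By inclusion–exclusion the count is 2600 − 3642 + 1080 − 18 = 20.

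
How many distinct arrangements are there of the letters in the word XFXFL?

30

Letter multiplicities in XFXFL: F×2, L×1, X×2.
So there are 5! / (2!·2!) = 30 distinguishable arrangements.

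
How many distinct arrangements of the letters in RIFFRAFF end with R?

210

Fix R in the last position and arrange the remaining 7 letters.
Those 7 letters have F appearing 4 times, giving (7)!/(4!) = 210.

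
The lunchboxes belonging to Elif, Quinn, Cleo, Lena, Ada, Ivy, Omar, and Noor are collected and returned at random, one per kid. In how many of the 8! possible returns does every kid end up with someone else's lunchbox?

14833

Let Aᵢ be the assignments in which kid i gets their own lunchbox. We want the size of the complement of A₁∪…∪A_8.
By inclusion–exclusion this is Σ_{j=0}^{8} (−1)^j C(8,j)·(8−j)!.
Computing: 40320 − 40320 + 20160 − 6720 + 1680 − 336 + 56 − 8 + 1 = 14833.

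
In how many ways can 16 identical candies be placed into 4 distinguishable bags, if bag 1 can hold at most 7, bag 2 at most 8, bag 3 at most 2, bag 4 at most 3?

By stars and bars, unrestricted non-negative solutions to x_1+…+x_4 = 16 number C(16+3,3) = 969.
Subtract solutions that violate a single cap (substitute x_i' = x_i − (cap_i+1)): x_1 ≥ 8 gives C(11,3) = 165; x_2 ≥ 9 gives C(10,3) = 120; x_3 ≥ 3 gives C(16,3) = 560; x_4 ≥ 4 gives C(15,3) = 455. Together 1300.
Add back pairs where two caps are both exceeded: 0 + 56 + 35 + 35 + 20 + 220 = 366.
Subtract triples: 0 + 0 + 4 + 1 = 5.
By inclusion–exclusion the count is 969 − 1300 + 366 − 5 = 30.

30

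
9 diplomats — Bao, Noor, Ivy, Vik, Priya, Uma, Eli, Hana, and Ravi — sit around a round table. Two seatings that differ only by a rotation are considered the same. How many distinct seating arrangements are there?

40320

Fix one person's seat to break rotational symmetry; the remaining 8 people can be arranged in (8)! = 40320 ways.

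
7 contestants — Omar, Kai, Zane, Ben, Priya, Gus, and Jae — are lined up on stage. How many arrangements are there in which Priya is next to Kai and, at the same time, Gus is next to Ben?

480

Treat {Priya,Kai} as one block (2 orders) and {Gus,Ben} as another (2 orders).
That leaves 5 units to arrange: 2 × 2 × 5! = 4 × 120 = 480.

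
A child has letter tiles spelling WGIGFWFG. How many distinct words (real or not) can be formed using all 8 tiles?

WGIGFWFG has 8 letters with F appearing twice, G appearing 3 times, and W appearing twice.
Dividing 8! = 40320 by 3!·2!·2! = 24 for the repeated letters gives 1680.

1680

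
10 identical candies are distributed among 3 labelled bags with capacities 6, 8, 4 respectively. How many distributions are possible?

32

Without the upper bounds there are C(12,2) = 66 ways to split 10 among 3 bags.
Subtract solutions that violate a single cap (substitute x_i' = x_i − (cap_i+1)): x_1 ≥ 7 gives C(5,2) = 10; x_2 ≥ 9 gives C(3,2) = 3; x_3 ≥ 5 gives C(7,2) = 21. Together 34.
No two caps can be exceeded simultaneously, so the pair terms are all 0.
By inclusion–exclusion the count is 66 − 34 + 0 = 32.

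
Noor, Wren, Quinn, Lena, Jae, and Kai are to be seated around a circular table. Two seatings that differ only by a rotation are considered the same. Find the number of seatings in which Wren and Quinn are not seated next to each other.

All circular seatings of 6 people number (5)! = 120.
Seatings with Wren beside Quinn: treat them as a block with 2 internal orders, giving 2 × (4)! = 48.
Subtracting, 120 − 48 = 72.

72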